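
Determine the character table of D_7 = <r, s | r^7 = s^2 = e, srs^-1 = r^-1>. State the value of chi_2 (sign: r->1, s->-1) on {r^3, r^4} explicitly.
Conjugacy classes: {e} of size 1, {r^1, r^6} of size 2, {r^2, r^5} of size 2, {r^3, r^4} of size 2, {s, sr, ..., sr^6} of size 7.
Character table:
  irrep \ class              {e} (size 1)  {r^1, r^6} (size 2)  {r^2, r^5} (size 2)  {r^3, r^4} (size 2)  {s, sr, ..., sr^6} (size 7)
  chi_1 (triv)               1             1                    1                    1                    1                          
  chi_2 (sign: r->1, s->-1)  1             1                    1                    1                    -1                         
  chi_3 (2d, j=1)            2             2*cos(2*pi/7)        -2*cos(3*pi/7)       -2*cos(pi/7)         0                          
  chi_4 (2d, j=2)            2             -2*cos(3*pi/7)       -2*cos(pi/7)         2*cos(2*pi/7)        0                          
  chi_5 (2d, j=3)            2             -2*cos(pi/7)         2*cos(2*pi/7)        -2*cos(3*pi/7)       0                          

Spot check: chi_2 (sign: r->1, s->-1) on {r^3, r^4} = 1.

Argument: D_7 has order 2*7 = 14 with 5 conjugacy classes, hence 5 irreducibles. Sum of squared dims 1 + 1 + 4 + 4 + 4 = 14 = |G|. Linear characters come from the abelianisation; the 2-dimensional irreps have character r^k -> 2*cos(2*pi*j*k/7), reflections -> 0.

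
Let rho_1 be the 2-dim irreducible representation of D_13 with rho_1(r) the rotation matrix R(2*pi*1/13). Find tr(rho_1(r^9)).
chi_{rho_1}(r^9) = 2*cos(2*pi*1*9/13) = -2*cos(5*pi/13)

Justification: rho_1(r^9) is rotation by angle 2*pi*1*9/13, whose trace is 2*cos(2*pi*1*9/13) = -2*cos(5*pi/13).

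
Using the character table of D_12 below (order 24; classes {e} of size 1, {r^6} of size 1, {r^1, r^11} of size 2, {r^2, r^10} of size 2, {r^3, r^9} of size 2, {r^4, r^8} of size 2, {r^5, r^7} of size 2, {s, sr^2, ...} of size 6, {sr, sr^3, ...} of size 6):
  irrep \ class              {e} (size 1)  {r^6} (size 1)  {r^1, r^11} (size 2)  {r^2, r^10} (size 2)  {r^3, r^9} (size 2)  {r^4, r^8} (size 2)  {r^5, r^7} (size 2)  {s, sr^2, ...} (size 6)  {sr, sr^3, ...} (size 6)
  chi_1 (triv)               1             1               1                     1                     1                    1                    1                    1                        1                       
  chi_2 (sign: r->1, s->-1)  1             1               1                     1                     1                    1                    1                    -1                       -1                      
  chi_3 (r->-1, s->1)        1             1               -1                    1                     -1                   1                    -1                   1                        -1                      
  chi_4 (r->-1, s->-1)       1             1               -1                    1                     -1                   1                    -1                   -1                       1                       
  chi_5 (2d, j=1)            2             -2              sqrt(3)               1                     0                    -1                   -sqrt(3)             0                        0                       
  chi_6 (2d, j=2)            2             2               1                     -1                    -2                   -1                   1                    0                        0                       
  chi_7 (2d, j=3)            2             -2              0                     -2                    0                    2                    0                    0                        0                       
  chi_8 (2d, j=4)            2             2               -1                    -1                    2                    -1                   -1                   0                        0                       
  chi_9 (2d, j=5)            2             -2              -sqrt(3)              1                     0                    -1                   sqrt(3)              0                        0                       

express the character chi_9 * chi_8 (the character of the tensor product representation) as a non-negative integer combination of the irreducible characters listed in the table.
chi_9 tensor chi_8 = chi_5 + chi_7 (all other irreducibles have multiplicity 0).

Why: The character of a tensor product is the pointwise product (chi_9 * chi_8)(C) = chi_9(C) * chi_8(C):
  {e}: (2)*(2), {r^6}: (-2)*(2), {r^1, r^11}: (-sqrt(3))*(-1), {r^2, r^10}: (1)*(-1), {r^3, r^9}: (0)*(2), {r^4, r^8}: (-1)*(-1), {r^5, r^7}: (sqrt(3))*(-1), {s, sr^2, ...}: (0)*(0), {sr, sr^3, ...}: (0)*(0)
so (chi_9 * chi_8) takes values
  {e} -> 4, {r^6} -> -4, {r^1, r^11} -> sqrt(3), {r^2, r^10} -> -1, {r^3, r^9} -> 0, {r^4, r^8} -> 1, {r^5, r^7} -> -sqrt(3), {s, sr^2, ...} -> 0, {sr, sr^3, ...} -> 0.
Now take the inner product of this character with each irreducible chi from the table, <chi_9*chi_8, chi> = (1/24) sum_C |C| (chi_9*chi_8)(C) conj(chi(C)):
  <chi_9*chi_8, chi_1> = (1/24)[1*(4)*conj(1) + 1*(-4)*conj(1) + 2*(sqrt(3))*conj(1) + 2*(-1)*conj(1) + 2*(0)*conj(1) + 2*(1)*conj(1) + 2*(-sqrt(3))*conj(1) + 6*(0)*conj(1) + 6*(0)*conj(1)]
      = (1/24)[(4) + (-4) + (2*sqrt(3)) + (-2) + (0) + (2) + (-2*sqrt(3)) + (0) + (0)] = 0/24 = 0
  <chi_9*chi_8, chi_2> = (1/24)[1*(4)*conj(1) + 1*(-4)*conj(1) + 2*(sqrt(3))*conj(1) + 2*(-1)*conj(1) + 2*(0)*conj(1) + 2*(1)*conj(1) + 2*(-sqrt(3))*conj(1) + 6*(0)*conj(-1) + 6*(0)*conj(-1)]
      = (1/24)[(4) + (-4) + (2*sqrt(3)) + (-2) + (0) + (2) + (-2*sqrt(3)) + (0) + (0)] = 0/24 = 0
  <chi_9*chi_8, chi_3> = (1/24)[1*(4)*conj(1) + 1*(-4)*conj(1) + 2*(sqrt(3))*conj(-1) + 2*(-1)*conj(1) + 2*(0)*conj(-1) + 2*(1)*conj(1) + 2*(-sqrt(3))*conj(-1) + 6*(0)*conj(1) + 6*(0)*conj(-1)]
      = (1/24)[(4) + (-4) + (-2*sqrt(3)) + (-2) + (0) + (2) + (2*sqrt(3)) + (0) + (0)] = 0/24 = 0
  <chi_9*chi_8, chi_4> = (1/24)[1*(4)*conj(1) + 1*(-4)*conj(1) + 2*(sqrt(3))*conj(-1) + 2*(-1)*conj(1) + 2*(0)*conj(-1) + 2*(1)*conj(1) + 2*(-sqrt(3))*conj(-1) + 6*(0)*conj(-1) + 6*(0)*conj(1)]
      = (1/24)[(4) + (-4) + (-2*sqrt(3)) + (-2) + (0) + (2) + (2*sqrt(3)) + (0) + (0)] = 0/24 = 0
  <chi_9*chi_8, chi_5> = (1/24)[1*(4)*conj(2) + 1*(-4)*conj(-2) + 2*(sqrt(3))*conj(sqrt(3)) + 2*(-1)*conj(1) + 2*(0)*conj(0) + 2*(1)*conj(-1) + 2*(-sqrt(3))*conj(-sqrt(3)) + 6*(0)*conj(0) + 6*(0)*conj(0)]
      = (1/24)[(8) + (8) + (6) + (-2) + (0) + (-2) + (6) + (0) + (0)] = 24/24 = 1
  <chi_9*chi_8, chi_6> = (1/24)[1*(4)*conj(2) + 1*(-4)*conj(2) + 2*(sqrt(3))*conj(1) + 2*(-1)*conj(-1) + 2*(0)*conj(-2) + 2*(1)*conj(-1) + 2*(-sqrt(3))*conj(1) + 6*(0)*conj(0) + 6*(0)*conj(0)]
      = (1/24)[(8) + (-8) + (2*sqrt(3)) + (2) + (0) + (-2) + (-2*sqrt(3)) + (0) + (0)] = 0/24 = 0
  <chi_9*chi_8, chi_7> = (1/24)[1*(4)*conj(2) + 1*(-4)*conj(-2) + 2*(sqrt(3))*conj(0) + 2*(-1)*conj(-2) + 2*(0)*conj(0) + 2*(1)*conj(2) + 2*(-sqrt(3))*conj(0) + 6*(0)*conj(0) + 6*(0)*conj(0)]
      = (1/24)[(8) + (8) + (0) + (4) + (0) + (4) + (0) + (0) + (0)] = 24/24 = 1
  <chi_9*chi_8, chi_8> = (1/24)[1*(4)*conj(2) + 1*(-4)*conj(2) + 2*(sqrt(3))*conj(-1) + 2*(-1)*conj(-1) + 2*(0)*conj(2) + 2*(1)*conj(-1) + 2*(-sqrt(3))*conj(-1) + 6*(0)*conj(0) + 6*(0)*conj(0)]
      = (1/24)[(8) + (-8) + (-2*sqrt(3)) + (2) + (0) + (-2) + (2*sqrt(3)) + (0) + (0)] = 0/24 = 0
  <chi_9*chi_8, chi_9> = (1/24)[1*(4)*conj(2) + 1*(-4)*conj(-2) + 2*(sqrt(3))*conj(-sqrt(3)) + 2*(-1)*conj(1) + 2*(0)*conj(0) + 2*(1)*conj(-1) + 2*(-sqrt(3))*conj(sqrt(3)) + 6*(0)*conj(0) + 6*(0)*conj(0)]
      = (1/24)[(8) + (8) + (-6) + (-2) + (0) + (-2) + (-6) + (0) + (0)] = 0/24 = 0
Hence the multiplicities are chi_5: 1, chi_7: 1. Dimension check: dim(chi_9)*dim(chi_8) = 2*2 = 4 and sum (mult * dim) = 1*2 + 1*2 = 4.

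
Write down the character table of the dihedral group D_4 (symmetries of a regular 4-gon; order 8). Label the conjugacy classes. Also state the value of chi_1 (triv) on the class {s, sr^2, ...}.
Conjugacy classes: {e} of size 1, {r^2} of size 1, {r^1, r^3} of size 2, {s, sr^2, ...} of size 2, {sr, sr^3, ...} of size 2.
Character table:
  irrep \ class              {e} (size 1)  {r^2} (size 1)  {r^1, r^3} (size 2)  {s, sr^2, ...} (size 2)  {sr, sr^3, ...} (size 2)
  chi_1 (triv)               1             1               1                    1                        1                       
  chi_2 (sign: r->1, s->-1)  1             1               1                    -1                       -1                      
  chi_3 (r->-1, s->1)        1             1               -1                   1                        -1                      
  chi_4 (r->-1, s->-1)       1             1               -1                   -1                       1                       
  chi_5 (2d, j=1)            2             -2              0                    0                        0                       

Spot check: chi_1 (triv) on {s, sr^2, ...} = 1.

Solution. D_4 has order 2*4 = 8 with 5 conjugacy classes, hence 5 irreducibles. Sum of squared dims 1 + 1 + 1 + 1 + 4 = 8 = |G|. Linear characters come from the abelianisation; the 2-dimensional irreps have character r^k -> 2*cos(2*pi*j*k/4), reflections -> 0.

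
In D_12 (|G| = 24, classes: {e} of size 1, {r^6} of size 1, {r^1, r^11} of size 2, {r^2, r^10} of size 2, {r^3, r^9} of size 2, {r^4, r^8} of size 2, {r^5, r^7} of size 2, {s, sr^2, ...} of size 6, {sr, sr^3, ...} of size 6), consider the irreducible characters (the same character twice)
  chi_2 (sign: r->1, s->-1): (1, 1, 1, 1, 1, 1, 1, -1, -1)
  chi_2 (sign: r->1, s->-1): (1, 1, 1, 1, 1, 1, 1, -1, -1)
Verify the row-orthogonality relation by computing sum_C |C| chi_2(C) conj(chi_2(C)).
Sum = 24 = |G| = 24; so <chi_2, chi_2> = 1 (norm-1 confirms irreducibility).

Proof sketch: Compute term by term over conjugacy classes (|C| * chi_2(C) * conj(chi_2(C))):
  1*(1)*conj(1) + 1*(1)*conj(1) + 2*(1)*conj(1) + 2*(1)*conj(1) + 2*(1)*conj(1) + 2*(1)*conj(1) + 2*(1)*conj(1) + 6*(-1)*conj(-1) + 6*(-1)*conj(-1)
  = (1) + (1) + (2) + (2) + (2) + (2) + (2) + (6) + (6)
  = 24.
Dividing by |G| = 24 gives 24/24 = 1, matching the row-orthogonality relation <chi_2, chi_2> = [chi_2 = chi_2].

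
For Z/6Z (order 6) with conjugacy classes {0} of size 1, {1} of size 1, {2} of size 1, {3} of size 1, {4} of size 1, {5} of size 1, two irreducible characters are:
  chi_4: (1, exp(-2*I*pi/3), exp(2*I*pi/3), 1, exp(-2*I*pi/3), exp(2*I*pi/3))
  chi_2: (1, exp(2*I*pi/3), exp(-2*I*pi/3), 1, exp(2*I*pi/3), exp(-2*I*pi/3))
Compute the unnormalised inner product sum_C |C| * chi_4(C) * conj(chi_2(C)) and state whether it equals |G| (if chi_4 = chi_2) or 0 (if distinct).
Sum = 0; so <chi_4, chi_2> = 0 (distinct irreducibles are orthogonal).

Argument: Compute term by term over conjugacy classes (|C| * chi_4(C) * conj(chi_2(C))):
  1*(1)*conj(1) + 1*(exp(-2*I*pi/3))*conj(exp(2*I*pi/3)) + 1*(exp(2*I*pi/3))*conj(exp(-2*I*pi/3)) + 1*(1)*conj(1) + 1*(exp(-2*I*pi/3))*conj(exp(2*I*pi/3)) + 1*(exp(2*I*pi/3))*conj(exp(-2*I*pi/3))
  = (1) + (exp(2*I*pi/3)) + (exp(-2*I*pi/3)) + (1) + (exp(2*I*pi/3)) + (exp(-2*I*pi/3))
  = 0.
(Exp terms are combined using exp(i*s)*conj(exp(i*t)) = exp(i*(s-t)), and sums of them are collapsed using the identity that for every m > 1 the m distinct m-th roots of unity sum to 0, e.g. 1 + exp(2*I*pi/3) + exp(-2*I*pi/3) = 0.)
Dividing by |G| = 6 gives 0/6 = 0, matching the row-orthogonality relation <chi_4, chi_2> = [chi_4 = chi_2].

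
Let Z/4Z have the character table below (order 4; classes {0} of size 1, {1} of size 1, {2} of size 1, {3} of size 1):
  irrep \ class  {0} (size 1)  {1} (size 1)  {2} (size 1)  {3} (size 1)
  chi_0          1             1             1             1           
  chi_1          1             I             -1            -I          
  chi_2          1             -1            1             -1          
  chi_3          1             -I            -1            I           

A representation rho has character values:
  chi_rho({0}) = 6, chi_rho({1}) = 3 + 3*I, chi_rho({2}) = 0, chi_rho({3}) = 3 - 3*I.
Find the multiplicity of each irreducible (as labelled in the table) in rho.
Multiplicities: chi_0: 3, chi_1: 3, chi_2: 0, chi_3: 0.

Use <chi_rho, chi> = (1/|G|) sum_C |C| * chi_rho(C) * conj(chi(C)) with |G| = 4 for each irreducible chi in the table:
  <chi_rho, chi_0> = (1/4)[1*(6)*conj(1) + 1*(3 + 3*I)*conj(1) + 1*(0)*conj(1) + 1*(3 - 3*I)*conj(1)]
      = (1/4)[(6) + (3 + 3*I) + (0) + (3 - 3*I)] = 12/4 = 3
  <chi_rho, chi_1> = (1/4)[1*(6)*conj(1) + 1*(3 + 3*I)*conj(I) + 1*(0)*conj(-1) + 1*(3 - 3*I)*conj(-I)]
      = (1/4)[(6) + (3 - 3*I) + (0) + (3 + 3*I)] = 12/4 = 3
  <chi_rho, chi_2> = (1/4)[1*(6)*conj(1) + 1*(3 + 3*I)*conj(-1) + 1*(0)*conj(1) + 1*(3 - 3*I)*conj(-1)]
      = (1/4)[(6) + (-3 - 3*I) + (0) + (-3 + 3*I)] = 0/4 = 0
  <chi_rho, chi_3> = (1/4)[1*(6)*conj(1) + 1*(3 + 3*I)*conj(-I) + 1*(0)*conj(-1) + 1*(3 - 3*I)*conj(I)]
      = (1/4)[(6) + (-3 + 3*I) + (0) + (-3 - 3*I)] = 0/4 = 0
(Exp terms are combined using exp(i*s)*conj(exp(i*t)) = exp(i*(s-t)), and sums of them are collapsed using the identity that for every m > 1 the m distinct m-th roots of unity sum to 0, e.g. 1 + exp(2*I*pi/3) + exp(-2*I*pi/3) = 0.)
Dimension check: dim(rho) = sum (mult * dim) = 3*1 + 3*1 + 0*1 + 0*1 = 6 = chi_rho(e) = 6.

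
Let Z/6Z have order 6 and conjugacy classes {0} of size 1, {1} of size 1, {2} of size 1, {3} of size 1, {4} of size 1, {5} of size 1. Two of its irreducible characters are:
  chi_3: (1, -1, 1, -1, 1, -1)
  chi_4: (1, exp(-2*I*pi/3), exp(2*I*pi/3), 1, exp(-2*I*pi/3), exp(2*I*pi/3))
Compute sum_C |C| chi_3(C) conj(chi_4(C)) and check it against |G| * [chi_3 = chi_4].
Sum = 0; so <chi_3, chi_4> = 0 (distinct irreducibles are orthogonal).

Derivation: Compute term by term over conjugacy classes (|C| * chi_3(C) * conj(chi_4(C))):
  1*(1)*conj(1) + 1*(-1)*conj(exp(-2*I*pi/3)) + 1*(1)*conj(exp(2*I*pi/3)) + 1*(-1)*conj(1) + 1*(1)*conj(exp(-2*I*pi/3)) + 1*(-1)*conj(exp(2*I*pi/3))
  = (1) + (-exp(2*I*pi/3)) + (exp(-2*I*pi/3)) + (-1) + (exp(2*I*pi/3)) + (-exp(-2*I*pi/3))
  = 0.
(Exp terms are combined using exp(i*s)*conj(exp(i*t)) = exp(i*(s-t)), and sums of them are collapsed using the identity that for every m > 1 the m distinct m-th roots of unity sum to 0, e.g. 1 + exp(2*I*pi/3) + exp(-2*I*pi/3) = 0.)
Dividing by |G| = 6 gives 0/6 = 0, matching the row-orthogonality relation <chi_3, chi_4> = [chi_3 = chi_4].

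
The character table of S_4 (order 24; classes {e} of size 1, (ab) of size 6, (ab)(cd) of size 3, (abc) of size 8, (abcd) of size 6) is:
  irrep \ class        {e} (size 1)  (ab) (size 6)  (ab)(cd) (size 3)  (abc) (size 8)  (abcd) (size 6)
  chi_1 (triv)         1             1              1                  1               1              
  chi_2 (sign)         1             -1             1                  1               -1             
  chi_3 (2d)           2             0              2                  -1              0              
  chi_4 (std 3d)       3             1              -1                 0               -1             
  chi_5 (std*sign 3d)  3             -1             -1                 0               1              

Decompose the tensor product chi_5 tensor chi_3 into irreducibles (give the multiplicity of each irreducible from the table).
chi_5 tensor chi_3 = chi_4 + chi_5 (all other irreducibles have multiplicity 0).

Explanation: The character of a tensor product is the pointwise product (chi_5 * chi_3)(C) = chi_5(C) * chi_3(C):
  {e}: (3)*(2), (ab): (-1)*(0), (ab)(cd): (-1)*(2), (abc): (0)*(-1), (abcd): (1)*(0)
so (chi_5 * chi_3) takes values
  {e} -> 6, (ab) -> 0, (ab)(cd) -> -2, (abc) -> 0, (abcd) -> 0.
Now take the inner product of this character with each irreducible chi from the table, <chi_5*chi_3, chi> = (1/24) sum_C |C| (chi_5*chi_3)(C) conj(chi(C)):
  <chi_5*chi_3, chi_1> = (1/24)[1*(6)*conj(1) + 6*(0)*conj(1) + 3*(-2)*conj(1) + 8*(0)*conj(1) + 6*(0)*conj(1)]
      = (1/24)[(6) + (0) + (-6) + (0) + (0)] = 0/24 = 0
  <chi_5*chi_3, chi_2> = (1/24)[1*(6)*conj(1) + 6*(0)*conj(-1) + 3*(-2)*conj(1) + 8*(0)*conj(1) + 6*(0)*conj(-1)]
      = (1/24)[(6) + (0) + (-6) + (0) + (0)] = 0/24 = 0
  <chi_5*chi_3, chi_3> = (1/24)[1*(6)*conj(2) + 6*(0)*conj(0) + 3*(-2)*conj(2) + 8*(0)*conj(-1) + 6*(0)*conj(0)]
      = (1/24)[(12) + (0) + (-12) + (0) + (0)] = 0/24 = 0
  <chi_5*chi_3, chi_4> = (1/24)[1*(6)*conj(3) + 6*(0)*conj(1) + 3*(-2)*conj(-1) + 8*(0)*conj(0) + 6*(0)*conj(-1)]
      = (1/24)[(18) + (0) + (6) + (0) + (0)] = 24/24 = 1
  <chi_5*chi_3, chi_5> = (1/24)[1*(6)*conj(3) + 6*(0)*conj(-1) + 3*(-2)*conj(-1) + 8*(0)*conj(0) + 6*(0)*conj(1)]
      = (1/24)[(18) + (0) + (6) + (0) + (0)] = 24/24 = 1
Hence the multiplicities are chi_4: 1, chi_5: 1. Dimension check: dim(chi_5)*dim(chi_3) = 3*2 = 6 and sum (mult * dim) = 1*3 + 1*3 = 6.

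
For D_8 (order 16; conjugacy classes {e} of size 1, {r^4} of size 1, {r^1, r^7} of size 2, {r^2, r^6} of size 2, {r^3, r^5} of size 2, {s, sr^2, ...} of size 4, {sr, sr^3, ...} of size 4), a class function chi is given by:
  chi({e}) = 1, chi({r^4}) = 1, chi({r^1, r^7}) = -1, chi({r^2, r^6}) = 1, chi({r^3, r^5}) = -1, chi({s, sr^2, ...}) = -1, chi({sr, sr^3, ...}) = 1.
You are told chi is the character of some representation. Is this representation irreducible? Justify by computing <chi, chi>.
Irreducible: <chi, chi> = 1.

Proof sketch: <chi, chi> = (1/|G|) sum_C |C| * |chi(C)|^2 = (1/16)[1*|1|^2 + 1*|1|^2 + 2*|-1|^2 + 2*|1|^2 + 2*|-1|^2 + 4*|-1|^2 + 4*|1|^2]
  = (1/16)[(1) + (1) + (2) + (2) + (2) + (4) + (4)] = 16/16 = 1.
A character is irreducible iff <chi, chi> = 1, so this representation is irreducible.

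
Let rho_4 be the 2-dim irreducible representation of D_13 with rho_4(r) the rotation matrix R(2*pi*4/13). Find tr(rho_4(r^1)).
chi_{rho_4}(r^1) = 2*cos(2*pi*4*1/13) = -2*cos(5*pi/13)

Reasoning: rho_4(r^1) is rotation by angle 2*pi*4*1/13, whose trace is 2*cos(2*pi*4*1/13) = -2*cos(5*pi/13).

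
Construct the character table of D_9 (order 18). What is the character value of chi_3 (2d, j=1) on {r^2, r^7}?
Conjugacy classes: {e} of size 1, {r^1, r^8} of size 2, {r^2, r^7} of size 2, {r^3, r^6} of size 2, {r^4, r^5} of size 2, {s, sr, ..., sr^8} of size 9.
Character table:
  irrep \ class              {e} (size 1)  {r^1, r^8} (size 2)  {r^2, r^7} (size 2)  {r^3, r^6} (size 2)  {r^4, r^5} (size 2)  {s, sr, ..., sr^8} (size 9)
  chi_1 (triv)               1             1                    1                    1                    1                    1                          
  chi_2 (sign: r->1, s->-1)  1             1                    1                    1                    1                    -1                         
  chi_3 (2d, j=1)            2             2*cos(2*pi/9)        2*cos(4*pi/9)        -1                   -2*cos(pi/9)         0                          
  chi_4 (2d, j=2)            2             2*cos(4*pi/9)        -2*cos(pi/9)         -1                   2*cos(2*pi/9)        0                          
  chi_5 (2d, j=3)            2             -1                   -1                   2                    -1                   0                          
  chi_6 (2d, j=4)            2             -2*cos(pi/9)         2*cos(2*pi/9)        -1                   2*cos(4*pi/9)        0                          

Spot check: chi_3 (2d, j=1) on {r^2, r^7} = 2*cos(4*pi/9).

Proof sketch: D_9 has order 2*9 = 18 with 6 conjugacy classes, hence 6 irreducibles. Sum of squared dims 1 + 1 + 4 + 4 + 4 + 4 = 18 = |G|. Linear characters come from the abelianisation; the 2-dimensional irreps have character r^k -> 2*cos(2*pi*j*k/9), reflections -> 0.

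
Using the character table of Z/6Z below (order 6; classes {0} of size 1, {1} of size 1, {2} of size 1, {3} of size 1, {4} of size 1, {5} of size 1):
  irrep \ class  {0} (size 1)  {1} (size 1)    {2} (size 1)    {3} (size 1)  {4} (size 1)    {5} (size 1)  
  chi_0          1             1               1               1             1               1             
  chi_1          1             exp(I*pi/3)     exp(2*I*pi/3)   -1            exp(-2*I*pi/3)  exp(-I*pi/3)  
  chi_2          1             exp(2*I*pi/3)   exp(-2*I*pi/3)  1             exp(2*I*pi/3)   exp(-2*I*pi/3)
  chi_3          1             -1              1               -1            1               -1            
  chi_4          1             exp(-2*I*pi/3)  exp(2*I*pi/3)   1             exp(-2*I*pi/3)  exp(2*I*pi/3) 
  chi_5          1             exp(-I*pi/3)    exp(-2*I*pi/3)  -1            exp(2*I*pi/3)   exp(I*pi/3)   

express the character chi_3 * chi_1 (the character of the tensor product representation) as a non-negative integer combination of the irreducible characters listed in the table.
chi_3 tensor chi_1 = chi_4 (all other irreducibles have multiplicity 0).

Derivation: The character of a tensor product is the pointwise product (chi_3 * chi_1)(C) = chi_3(C) * chi_1(C):
  {0}: (1)*(1), {1}: (-1)*(exp(I*pi/3)), {2}: (1)*(exp(2*I*pi/3)), {3}: (-1)*(-1), {4}: (1)*(exp(-2*I*pi/3)), {5}: (-1)*(exp(-I*pi/3))
so (chi_3 * chi_1) takes values
  {0} -> 1, {1} -> -exp(I*pi/3), {2} -> exp(2*I*pi/3), {3} -> 1, {4} -> exp(-2*I*pi/3), {5} -> -exp(-I*pi/3).
Now take the inner product of this character with each irreducible chi from the table, <chi_3*chi_1, chi> = (1/6) sum_C |C| (chi_3*chi_1)(C) conj(chi(C)):
  <chi_3*chi_1, chi_0> = (1/6)[1*(1)*conj(1) + 1*(-exp(I*pi/3))*conj(1) + 1*(exp(2*I*pi/3))*conj(1) + 1*(1)*conj(1) + 1*(exp(-2*I*pi/3))*conj(1) + 1*(-exp(-I*pi/3))*conj(1)]
      = (1/6)[(1) + (-exp(I*pi/3)) + (exp(2*I*pi/3)) + (1) + (exp(-2*I*pi/3)) + (-exp(-I*pi/3))] = 0/6 = 0
  <chi_3*chi_1, chi_1> = (1/6)[1*(1)*conj(1) + 1*(-exp(I*pi/3))*conj(exp(I*pi/3)) + 1*(exp(2*I*pi/3))*conj(exp(2*I*pi/3)) + 1*(1)*conj(-1) + 1*(exp(-2*I*pi/3))*conj(exp(-2*I*pi/3)) + 1*(-exp(-I*pi/3))*conj(exp(-I*pi/3))]
      = (1/6)[(1) + (-1) + (1) + (-1) + (1) + (-1)] = 0/6 = 0
  <chi_3*chi_1, chi_2> = (1/6)[1*(1)*conj(1) + 1*(-exp(I*pi/3))*conj(exp(2*I*pi/3)) + 1*(exp(2*I*pi/3))*conj(exp(-2*I*pi/3)) + 1*(1)*conj(1) + 1*(exp(-2*I*pi/3))*conj(exp(2*I*pi/3)) + 1*(-exp(-I*pi/3))*conj(exp(-2*I*pi/3))]
      = (1/6)[(1) + (-exp(-I*pi/3)) + (exp(-2*I*pi/3)) + (1) + (exp(2*I*pi/3)) + (-exp(I*pi/3))] = 0/6 = 0
  <chi_3*chi_1, chi_3> = (1/6)[1*(1)*conj(1) + 1*(-exp(I*pi/3))*conj(-1) + 1*(exp(2*I*pi/3))*conj(1) + 1*(1)*conj(-1) + 1*(exp(-2*I*pi/3))*conj(1) + 1*(-exp(-I*pi/3))*conj(-1)]
      = (1/6)[(1) + (exp(I*pi/3)) + (exp(2*I*pi/3)) + (-1) + (exp(-2*I*pi/3)) + (exp(-I*pi/3))] = 0/6 = 0
  <chi_3*chi_1, chi_4> = (1/6)[1*(1)*conj(1) + 1*(-exp(I*pi/3))*conj(exp(-2*I*pi/3)) + 1*(exp(2*I*pi/3))*conj(exp(2*I*pi/3)) + 1*(1)*conj(1) + 1*(exp(-2*I*pi/3))*conj(exp(-2*I*pi/3)) + 1*(-exp(-I*pi/3))*conj(exp(2*I*pi/3))]
      = (1/6)[(1) + (1) + (1) + (1) + (1) + (1)] = 6/6 = 1
  <chi_3*chi_1, chi_5> = (1/6)[1*(1)*conj(1) + 1*(-exp(I*pi/3))*conj(exp(-I*pi/3)) + 1*(exp(2*I*pi/3))*conj(exp(-2*I*pi/3)) + 1*(1)*conj(-1) + 1*(exp(-2*I*pi/3))*conj(exp(2*I*pi/3)) + 1*(-exp(-I*pi/3))*conj(exp(I*pi/3))]
      = (1/6)[(1) + (-exp(2*I*pi/3)) + (exp(-2*I*pi/3)) + (-1) + (exp(2*I*pi/3)) + (-exp(-2*I*pi/3))] = 0/6 = 0
(Exp terms are combined using exp(i*s)*conj(exp(i*t)) = exp(i*(s-t)), and sums of them are collapsed using the identity that for every m > 1 the m distinct m-th roots of unity sum to 0, e.g. 1 + exp(2*I*pi/3) + exp(-2*I*pi/3) = 0.)
Hence the multiplicities are chi_4: 1. Dimension check: dim(chi_3)*dim(chi_1) = 1*1 = 1 and sum (mult * dim) = 1*1 = 1.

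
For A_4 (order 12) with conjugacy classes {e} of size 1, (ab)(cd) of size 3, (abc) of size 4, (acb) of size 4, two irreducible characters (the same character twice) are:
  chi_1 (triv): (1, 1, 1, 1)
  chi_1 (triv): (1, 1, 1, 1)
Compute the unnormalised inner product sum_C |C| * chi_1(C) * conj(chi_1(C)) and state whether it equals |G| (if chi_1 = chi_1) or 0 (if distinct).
Sum = 12 = |G| = 12; so <chi_1, chi_1> = 1 (norm-1 confirms irreducibility).

Compute term by term over conjugacy classes (|C| * chi_1(C) * conj(chi_1(C))):
  1*(1)*conj(1) + 3*(1)*conj(1) + 4*(1)*conj(1) + 4*(1)*conj(1)
  = (1) + (3) + (4) + (4)
  = 12.
(Exp terms are combined using exp(i*s)*conj(exp(i*t)) = exp(i*(s-t)), and sums of them are collapsed using the identity that for every m > 1 the m distinct m-th roots of unity sum to 0, e.g. 1 + exp(2*I*pi/3) + exp(-2*I*pi/3) = 0.)
Dividing by |G| = 12 gives 12/12 = 1, matching the row-orthogonality relation <chi_1, chi_1> = [chi_1 = chi_1].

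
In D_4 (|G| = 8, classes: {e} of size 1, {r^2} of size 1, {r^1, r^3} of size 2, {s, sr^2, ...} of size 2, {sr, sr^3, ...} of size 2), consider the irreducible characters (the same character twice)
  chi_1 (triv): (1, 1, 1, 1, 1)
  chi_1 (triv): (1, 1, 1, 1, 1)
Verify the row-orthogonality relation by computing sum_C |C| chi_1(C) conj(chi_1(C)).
Sum = 8 = |G| = 8; so <chi_1, chi_1> = 1 (norm-1 confirms irreducibility).

Justification: Compute term by term over conjugacy classes (|C| * chi_1(C) * conj(chi_1(C))):
  1*(1)*conj(1) + 1*(1)*conj(1) + 2*(1)*conj(1) + 2*(1)*conj(1) + 2*(1)*conj(1)
  = (1) + (1) + (2) + (2) + (2)
  = 8.
Dividing by |G| = 8 gives 8/8 = 1, matching the row-orthogonality relation <chi_1, chi_1> = [chi_1 = chi_1].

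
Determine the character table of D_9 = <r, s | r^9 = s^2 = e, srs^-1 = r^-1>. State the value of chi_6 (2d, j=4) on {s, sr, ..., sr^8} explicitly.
Conjugacy classes: {e} of size 1, {r^1, r^8} of size 2, {r^2, r^7} of size 2, {r^3, r^6} of size 2, {r^4, r^5} of size 2, {s, sr, ..., sr^8} of size 9.
Character table:
  irrep \ class              {e} (size 1)  {r^1, r^8} (size 2)  {r^2, r^7} (size 2)  {r^3, r^6} (size 2)  {r^4, r^5} (size 2)  {s, sr, ..., sr^8} (size 9)
  chi_1 (triv)               1             1                    1                    1                    1                    1                          
  chi_2 (sign: r->1, s->-1)  1             1                    1                    1                    1                    -1                         
  chi_3 (2d, j=1)            2             2*cos(2*pi/9)        2*cos(4*pi/9)        -1                   -2*cos(pi/9)         0                          
  chi_4 (2d, j=2)            2             2*cos(4*pi/9)        -2*cos(pi/9)         -1                   2*cos(2*pi/9)        0                          
  chi_5 (2d, j=3)            2             -1                   -1                   2                    -1                   0                          
  chi_6 (2d, j=4)            2             -2*cos(pi/9)         2*cos(2*pi/9)        -1                   2*cos(4*pi/9)        0                          

Spot check: chi_6 (2d, j=4) on {s, sr, ..., sr^8} = 0.

Justification: D_9 has order 2*9 = 18 with 6 conjugacy classes, hence 6 irreducibles. Sum of squared dims 1 + 1 + 4 + 4 + 4 + 4 = 18 = |G|. Linear characters come from the abelianisation; the 2-dimensional irreps have character r^k -> 2*cos(2*pi*j*k/9), reflections -> 0.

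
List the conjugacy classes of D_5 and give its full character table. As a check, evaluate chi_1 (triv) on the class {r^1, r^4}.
Conjugacy classes: {e} of size 1, {r^1, r^4} of size 2, {r^2, r^3} of size 2, {s, sr, ..., sr^4} of size 5.
Character table:
  irrep \ class              {e} (size 1)  {r^1, r^4} (size 2)  {r^2, r^3} (size 2)  {s, sr, ..., sr^4} (size 5)
  chi_1 (triv)               1             1                    1                    1                          
  chi_2 (sign: r->1, s->-1)  1             1                    1                    -1                         
  chi_3 (2d, j=1)            2             -1/2 + sqrt(5)/2     -sqrt(5)/2 - 1/2     0                          
  chi_4 (2d, j=2)            2             -sqrt(5)/2 - 1/2     -1/2 + sqrt(5)/2     0                          

Spot check: chi_1 (triv) on {r^1, r^4} = 1.

Derivation: D_5 has order 2*5 = 10 with 4 conjugacy classes, hence 4 irreducibles. Sum of squared dims 1 + 1 + 4 + 4 = 10 = |G|. Linear characters come from the abelianisation; the 2-dimensional irreps have character r^k -> 2*cos(2*pi*j*k/5), reflections -> 0.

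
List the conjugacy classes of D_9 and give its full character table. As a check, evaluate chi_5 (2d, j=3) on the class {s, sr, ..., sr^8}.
Conjugacy classes: {e} of size 1, {r^1, r^8} of size 2, {r^2, r^7} of size 2, {r^3, r^6} of size 2, {r^4, r^5} of size 2, {s, sr, ..., sr^8} of size 9.
Character table:
  irrep \ class              {e} (size 1)  {r^1, r^8} (size 2)  {r^2, r^7} (size 2)  {r^3, r^6} (size 2)  {r^4, r^5} (size 2)  {s, sr, ..., sr^8} (size 9)
  chi_1 (triv)               1             1                    1                    1                    1                    1                          
  chi_2 (sign: r->1, s->-1)  1             1                    1                    1                    1                    -1                         
  chi_3 (2d, j=1)            2             2*cos(2*pi/9)        2*cos(4*pi/9)        -1                   -2*cos(pi/9)         0                          
  chi_4 (2d, j=2)            2             2*cos(4*pi/9)        -2*cos(pi/9)         -1                   2*cos(2*pi/9)        0                          
  chi_5 (2d, j=3)            2             -1                   -1                   2                    -1                   0                          
  chi_6 (2d, j=4)            2             -2*cos(pi/9)         2*cos(2*pi/9)        -1                   2*cos(4*pi/9)        0                          

Spot check: chi_5 (2d, j=3) on {s, sr, ..., sr^8} = 0.

Derivation: D_9 has order 2*9 = 18 with 6 conjugacy classes, hence 6 irreducibles. Sum of squared dims 1 + 1 + 4 + 4 + 4 + 4 = 18 = |G|. Linear characters come from the abelianisation; the 2-dimensional irreps have character r^k -> 2*cos(2*pi*j*k/9), reflections -> 0.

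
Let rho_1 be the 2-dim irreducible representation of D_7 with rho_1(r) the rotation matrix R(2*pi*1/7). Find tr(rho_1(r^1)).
chi_{rho_1}(r^1) = 2*cos(2*pi*1*1/7) = 2*cos(2*pi/7)

Explanation: rho_1(r^1) is rotation by angle 2*pi*1*1/7, whose trace is 2*cos(2*pi*1*1/7) = 2*cos(2*pi/7).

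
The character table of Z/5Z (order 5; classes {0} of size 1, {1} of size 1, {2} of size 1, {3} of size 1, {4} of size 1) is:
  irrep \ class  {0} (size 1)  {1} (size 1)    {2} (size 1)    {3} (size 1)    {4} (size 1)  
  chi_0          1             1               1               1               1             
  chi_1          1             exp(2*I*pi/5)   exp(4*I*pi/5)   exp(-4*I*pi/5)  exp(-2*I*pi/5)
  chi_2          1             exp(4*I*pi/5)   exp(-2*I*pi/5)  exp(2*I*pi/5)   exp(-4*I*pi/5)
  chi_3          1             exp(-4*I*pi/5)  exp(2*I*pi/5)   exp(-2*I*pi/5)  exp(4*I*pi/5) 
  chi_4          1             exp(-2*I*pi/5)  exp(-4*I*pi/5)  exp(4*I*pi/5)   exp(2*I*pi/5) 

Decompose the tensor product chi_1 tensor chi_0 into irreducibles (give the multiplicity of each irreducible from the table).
chi_1 tensor chi_0 = chi_1 (all other irreducibles have multiplicity 0).

Details: The character of a tensor product is the pointwise product (chi_1 * chi_0)(C) = chi_1(C) * chi_0(C):
  {0}: (1)*(1), {1}: (exp(2*I*pi/5))*(1), {2}: (exp(4*I*pi/5))*(1), {3}: (exp(-4*I*pi/5))*(1), {4}: (exp(-2*I*pi/5))*(1)
so (chi_1 * chi_0) takes values
  {0} -> 1, {1} -> exp(2*I*pi/5), {2} -> exp(4*I*pi/5), {3} -> exp(-4*I*pi/5), {4} -> exp(-2*I*pi/5).
Now take the inner product of this character with each irreducible chi from the table, <chi_1*chi_0, chi> = (1/5) sum_C |C| (chi_1*chi_0)(C) conj(chi(C)):
  <chi_1*chi_0, chi_0> = (1/5)[1*(1)*conj(1) + 1*(exp(2*I*pi/5))*conj(1) + 1*(exp(4*I*pi/5))*conj(1) + 1*(exp(-4*I*pi/5))*conj(1) + 1*(exp(-2*I*pi/5))*conj(1)]
      = (1/5)[(1) + (exp(2*I*pi/5)) + (exp(4*I*pi/5)) + (exp(-4*I*pi/5)) + (exp(-2*I*pi/5))] = 0/5 = 0
  <chi_1*chi_0, chi_1> = (1/5)[1*(1)*conj(1) + 1*(exp(2*I*pi/5))*conj(exp(2*I*pi/5)) + 1*(exp(4*I*pi/5))*conj(exp(4*I*pi/5)) + 1*(exp(-4*I*pi/5))*conj(exp(-4*I*pi/5)) + 1*(exp(-2*I*pi/5))*conj(exp(-2*I*pi/5))]
      = (1/5)[(1) + (1) + (1) + (1) + (1)] = 5/5 = 1
  <chi_1*chi_0, chi_2> = (1/5)[1*(1)*conj(1) + 1*(exp(2*I*pi/5))*conj(exp(4*I*pi/5)) + 1*(exp(4*I*pi/5))*conj(exp(-2*I*pi/5)) + 1*(exp(-4*I*pi/5))*conj(exp(2*I*pi/5)) + 1*(exp(-2*I*pi/5))*conj(exp(-4*I*pi/5))]
      = (1/5)[(1) + (exp(-2*I*pi/5)) + (exp(-4*I*pi/5)) + (exp(4*I*pi/5)) + (exp(2*I*pi/5))] = 0/5 = 0
  <chi_1*chi_0, chi_3> = (1/5)[1*(1)*conj(1) + 1*(exp(2*I*pi/5))*conj(exp(-4*I*pi/5)) + 1*(exp(4*I*pi/5))*conj(exp(2*I*pi/5)) + 1*(exp(-4*I*pi/5))*conj(exp(-2*I*pi/5)) + 1*(exp(-2*I*pi/5))*conj(exp(4*I*pi/5))]
      = (1/5)[(1) + (exp(-4*I*pi/5)) + (exp(2*I*pi/5)) + (exp(-2*I*pi/5)) + (exp(4*I*pi/5))] = 0/5 = 0
  <chi_1*chi_0, chi_4> = (1/5)[1*(1)*conj(1) + 1*(exp(2*I*pi/5))*conj(exp(-2*I*pi/5)) + 1*(exp(4*I*pi/5))*conj(exp(-4*I*pi/5)) + 1*(exp(-4*I*pi/5))*conj(exp(4*I*pi/5)) + 1*(exp(-2*I*pi/5))*conj(exp(2*I*pi/5))]
      = (1/5)[(1) + (exp(4*I*pi/5)) + (exp(-2*I*pi/5)) + (exp(2*I*pi/5)) + (exp(-4*I*pi/5))] = 0/5 = 0
(Exp terms are combined using exp(i*s)*conj(exp(i*t)) = exp(i*(s-t)), and sums of them are collapsed using the identity that for every m > 1 the m distinct m-th roots of unity sum to 0, e.g. 1 + exp(2*I*pi/3) + exp(-2*I*pi/3) = 0.)
Hence the multiplicities are chi_1: 1. Dimension check: dim(chi_1)*dim(chi_0) = 1*1 = 1 and sum (mult * dim) = 1*1 = 1.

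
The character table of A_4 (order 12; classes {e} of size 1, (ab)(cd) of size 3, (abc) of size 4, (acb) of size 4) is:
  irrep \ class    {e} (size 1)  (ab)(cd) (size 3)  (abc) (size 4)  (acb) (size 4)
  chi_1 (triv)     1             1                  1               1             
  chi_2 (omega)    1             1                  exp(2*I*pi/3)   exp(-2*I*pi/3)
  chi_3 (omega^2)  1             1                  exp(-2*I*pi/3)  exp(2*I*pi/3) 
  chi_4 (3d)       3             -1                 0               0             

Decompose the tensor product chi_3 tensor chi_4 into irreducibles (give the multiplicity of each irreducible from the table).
chi_3 tensor chi_4 = chi_4 (all other irreducibles have multiplicity 0).

Working: The character of a tensor product is the pointwise product (chi_3 * chi_4)(C) = chi_3(C) * chi_4(C):
  {e}: (1)*(3), (ab)(cd): (1)*(-1), (abc): (exp(-2*I*pi/3))*(0), (acb): (exp(2*I*pi/3))*(0)
so (chi_3 * chi_4) takes values
  {e} -> 3, (ab)(cd) -> -1, (abc) -> 0, (acb) -> 0.
Now take the inner product of this character with each irreducible chi from the table, <chi_3*chi_4, chi> = (1/12) sum_C |C| (chi_3*chi_4)(C) conj(chi(C)):
  <chi_3*chi_4, chi_1> = (1/12)[1*(3)*conj(1) + 3*(-1)*conj(1) + 4*(0)*conj(1) + 4*(0)*conj(1)]
      = (1/12)[(3) + (-3) + (0) + (0)] = 0/12 = 0
  <chi_3*chi_4, chi_2> = (1/12)[1*(3)*conj(1) + 3*(-1)*conj(1) + 4*(0)*conj(exp(2*I*pi/3)) + 4*(0)*conj(exp(-2*I*pi/3))]
      = (1/12)[(3) + (-3) + (0) + (0)] = 0/12 = 0
  <chi_3*chi_4, chi_3> = (1/12)[1*(3)*conj(1) + 3*(-1)*conj(1) + 4*(0)*conj(exp(-2*I*pi/3)) + 4*(0)*conj(exp(2*I*pi/3))]
      = (1/12)[(3) + (-3) + (0) + (0)] = 0/12 = 0
  <chi_3*chi_4, chi_4> = (1/12)[1*(3)*conj(3) + 3*(-1)*conj(-1) + 4*(0)*conj(0) + 4*(0)*conj(0)]
      = (1/12)[(9) + (3) + (0) + (0)] = 12/12 = 1
(Exp terms are combined using exp(i*s)*conj(exp(i*t)) = exp(i*(s-t)), and sums of them are collapsed using the identity that for every m > 1 the m distinct m-th roots of unity sum to 0, e.g. 1 + exp(2*I*pi/3) + exp(-2*I*pi/3) = 0.)
Hence the multiplicities are chi_4: 1. Dimension check: dim(chi_3)*dim(chi_4) = 1*3 = 3 and sum (mult * dim) = 1*3 = 3.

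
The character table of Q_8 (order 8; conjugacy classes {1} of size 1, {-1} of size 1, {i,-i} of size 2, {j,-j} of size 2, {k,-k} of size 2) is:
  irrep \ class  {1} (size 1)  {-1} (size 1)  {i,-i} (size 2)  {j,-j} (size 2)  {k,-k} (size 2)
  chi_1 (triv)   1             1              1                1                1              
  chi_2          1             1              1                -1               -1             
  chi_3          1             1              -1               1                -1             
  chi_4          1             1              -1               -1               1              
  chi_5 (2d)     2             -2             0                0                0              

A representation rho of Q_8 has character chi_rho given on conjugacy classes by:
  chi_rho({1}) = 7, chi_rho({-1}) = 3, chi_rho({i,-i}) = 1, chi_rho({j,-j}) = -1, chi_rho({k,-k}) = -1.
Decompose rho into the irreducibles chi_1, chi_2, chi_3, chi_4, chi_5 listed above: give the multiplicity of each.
Multiplicities: chi_1: 1, chi_2: 2, chi_3: 1, chi_4: 1, chi_5: 1.

Why: Use <chi_rho, chi> = (1/|G|) sum_C |C| * chi_rho(C) * conj(chi(C)) with |G| = 8 for each irreducible chi in the table:
  <chi_rho, chi_1> = (1/8)[1*(7)*conj(1) + 1*(3)*conj(1) + 2*(1)*conj(1) + 2*(-1)*conj(1) + 2*(-1)*conj(1)]
      = (1/8)[(7) + (3) + (2) + (-2) + (-2)] = 8/8 = 1
  <chi_rho, chi_2> = (1/8)[1*(7)*conj(1) + 1*(3)*conj(1) + 2*(1)*conj(1) + 2*(-1)*conj(-1) + 2*(-1)*conj(-1)]
      = (1/8)[(7) + (3) + (2) + (2) + (2)] = 16/8 = 2
  <chi_rho, chi_3> = (1/8)[1*(7)*conj(1) + 1*(3)*conj(1) + 2*(1)*conj(-1) + 2*(-1)*conj(1) + 2*(-1)*conj(-1)]
      = (1/8)[(7) + (3) + (-2) + (-2) + (2)] = 8/8 = 1
  <chi_rho, chi_4> = (1/8)[1*(7)*conj(1) + 1*(3)*conj(1) + 2*(1)*conj(-1) + 2*(-1)*conj(-1) + 2*(-1)*conj(1)]
      = (1/8)[(7) + (3) + (-2) + (2) + (-2)] = 8/8 = 1
  <chi_rho, chi_5> = (1/8)[1*(7)*conj(2) + 1*(3)*conj(-2) + 2*(1)*conj(0) + 2*(-1)*conj(0) + 2*(-1)*conj(0)]
      = (1/8)[(14) + (-6) + (0) + (0) + (0)] = 8/8 = 1
Dimension check: dim(rho) = sum (mult * dim) = 1*1 + 2*1 + 1*1 + 1*1 + 1*2 = 7 = chi_rho(e) = 7.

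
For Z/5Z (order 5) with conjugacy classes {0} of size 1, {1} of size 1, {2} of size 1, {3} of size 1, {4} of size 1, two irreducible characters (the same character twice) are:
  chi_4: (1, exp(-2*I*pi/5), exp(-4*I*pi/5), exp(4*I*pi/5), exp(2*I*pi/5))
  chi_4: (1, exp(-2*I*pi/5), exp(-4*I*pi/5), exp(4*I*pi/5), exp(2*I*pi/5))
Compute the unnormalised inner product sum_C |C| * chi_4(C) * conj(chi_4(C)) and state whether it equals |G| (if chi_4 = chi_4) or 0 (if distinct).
Sum = 5 = |G| = 5; so <chi_4, chi_4> = 1 (norm-1 confirms irreducibility).

Derivation: Compute term by term over conjugacy classes (|C| * chi_4(C) * conj(chi_4(C))):
  1*(1)*conj(1) + 1*(exp(-2*I*pi/5))*conj(exp(-2*I*pi/5)) + 1*(exp(-4*I*pi/5))*conj(exp(-4*I*pi/5)) + 1*(exp(4*I*pi/5))*conj(exp(4*I*pi/5)) + 1*(exp(2*I*pi/5))*conj(exp(2*I*pi/5))
  = (1) + (1) + (1) + (1) + (1)
  = 5.
(Exp terms are combined using exp(i*s)*conj(exp(i*t)) = exp(i*(s-t)), and sums of them are collapsed using the identity that for every m > 1 the m distinct m-th roots of unity sum to 0, e.g. 1 + exp(2*I*pi/3) + exp(-2*I*pi/3) = 0.)
Dividing by |G| = 5 gives 5/5 = 1, matching the row-orthogonality relation <chi_4, chi_4> = [chi_4 = chi_4].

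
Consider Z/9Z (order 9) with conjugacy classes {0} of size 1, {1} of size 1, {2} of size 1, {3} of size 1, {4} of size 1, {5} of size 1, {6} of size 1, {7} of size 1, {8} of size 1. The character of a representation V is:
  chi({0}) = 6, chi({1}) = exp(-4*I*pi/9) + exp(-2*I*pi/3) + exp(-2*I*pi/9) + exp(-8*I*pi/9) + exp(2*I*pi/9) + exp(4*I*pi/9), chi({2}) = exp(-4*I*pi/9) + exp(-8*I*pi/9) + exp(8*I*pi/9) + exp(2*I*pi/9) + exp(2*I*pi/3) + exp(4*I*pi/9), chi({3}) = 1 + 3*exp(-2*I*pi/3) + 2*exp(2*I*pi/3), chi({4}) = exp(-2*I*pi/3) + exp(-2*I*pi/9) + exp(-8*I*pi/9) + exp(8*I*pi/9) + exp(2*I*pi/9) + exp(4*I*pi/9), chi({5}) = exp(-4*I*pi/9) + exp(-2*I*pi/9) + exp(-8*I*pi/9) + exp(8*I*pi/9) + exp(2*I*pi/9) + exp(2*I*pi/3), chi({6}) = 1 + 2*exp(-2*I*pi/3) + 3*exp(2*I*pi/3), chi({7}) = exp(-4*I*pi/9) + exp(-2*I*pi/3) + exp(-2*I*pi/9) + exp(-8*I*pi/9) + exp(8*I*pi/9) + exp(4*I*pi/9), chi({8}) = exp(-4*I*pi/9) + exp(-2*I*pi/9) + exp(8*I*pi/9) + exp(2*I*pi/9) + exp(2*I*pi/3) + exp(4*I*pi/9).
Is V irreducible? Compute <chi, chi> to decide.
Not irreducible (reducible): <chi, chi> = 6 > 1.

Working: <chi, chi> = (1/|G|) sum_C |C| * |chi(C)|^2 = (1/9)[1*|6|^2 + 1*|exp(-4*I*pi/9) + exp(-2*I*pi/3) + exp(-2*I*pi/9) + exp(-8*I*pi/9) + exp(2*I*pi/9) + exp(4*I*pi/9)|^2 + 1*|exp(-4*I*pi/9) + exp(-8*I*pi/9) + exp(8*I*pi/9) + exp(2*I*pi/9) + exp(2*I*pi/3) + exp(4*I*pi/9)|^2 + 1*|1 + 3*exp(-2*I*pi/3) + 2*exp(2*I*pi/3)|^2 + 1*|exp(-2*I*pi/3) + exp(-2*I*pi/9) + exp(-8*I*pi/9) + exp(8*I*pi/9) + exp(2*I*pi/9) + exp(4*I*pi/9)|^2 + 1*|exp(-4*I*pi/9) + exp(-2*I*pi/9) + exp(-8*I*pi/9) + exp(8*I*pi/9) + exp(2*I*pi/9) + exp(2*I*pi/3)|^2 + 1*|1 + 2*exp(-2*I*pi/3) + 3*exp(2*I*pi/3)|^2 + 1*|exp(-4*I*pi/9) + exp(-2*I*pi/3) + exp(-2*I*pi/9) + exp(-8*I*pi/9) + exp(8*I*pi/9) + exp(4*I*pi/9)|^2 + 1*|exp(-4*I*pi/9) + exp(-2*I*pi/9) + exp(8*I*pi/9) + exp(2*I*pi/9) + exp(2*I*pi/3) + exp(4*I*pi/9)|^2]
  = (1/9)[(36) + (6 + 4*exp(-2*I*pi/3) + 3*exp(-4*I*pi/9) + 4*exp(-2*I*pi/9) + 4*exp(-8*I*pi/9) + 4*exp(8*I*pi/9) + 4*exp(2*I*pi/9) + 3*exp(4*I*pi/9) + 4*exp(2*I*pi/3)) + (6 + 4*exp(-4*I*pi/9) + 4*exp(-2*I*pi/3) + 4*exp(-2*I*pi/9) + 3*exp(-8*I*pi/9) + 3*exp(8*I*pi/9) + 4*exp(2*I*pi/9) + 4*exp(2*I*pi/3) + 4*exp(4*I*pi/9)) + (3) + (6 + 4*exp(-4*I*pi/9) + 4*exp(-2*I*pi/3) + 3*exp(-2*I*pi/9) + 4*exp(-8*I*pi/9) + 4*exp(8*I*pi/9) + 3*exp(2*I*pi/9) + 4*exp(2*I*pi/3) + 4*exp(4*I*pi/9)) + (6 + 4*exp(-4*I*pi/9) + 4*exp(-2*I*pi/3) + 3*exp(-2*I*pi/9) + 4*exp(-8*I*pi/9) + 4*exp(8*I*pi/9) + 3*exp(2*I*pi/9) + 4*exp(2*I*pi/3) + 4*exp(4*I*pi/9)) + (3) + (6 + 4*exp(-4*I*pi/9) + 4*exp(-2*I*pi/3) + 4*exp(-2*I*pi/9) + 3*exp(-8*I*pi/9) + 3*exp(8*I*pi/9) + 4*exp(2*I*pi/9) + 4*exp(2*I*pi/3) + 4*exp(4*I*pi/9)) + (6 + 4*exp(-2*I*pi/3) + 3*exp(-4*I*pi/9) + 4*exp(-2*I*pi/9) + 4*exp(-8*I*pi/9) + 4*exp(8*I*pi/9) + 4*exp(2*I*pi/9) + 3*exp(4*I*pi/9) + 4*exp(2*I*pi/3))] = 54/9 = 6.
(Exp terms are combined using exp(i*s)*conj(exp(i*t)) = exp(i*(s-t)), and sums of them are collapsed using the identity that for every m > 1 the m distinct m-th roots of unity sum to 0, e.g. 1 + exp(2*I*pi/3) + exp(-2*I*pi/3) = 0.)
A character is irreducible iff <chi, chi> = 1, so this representation is reducible.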